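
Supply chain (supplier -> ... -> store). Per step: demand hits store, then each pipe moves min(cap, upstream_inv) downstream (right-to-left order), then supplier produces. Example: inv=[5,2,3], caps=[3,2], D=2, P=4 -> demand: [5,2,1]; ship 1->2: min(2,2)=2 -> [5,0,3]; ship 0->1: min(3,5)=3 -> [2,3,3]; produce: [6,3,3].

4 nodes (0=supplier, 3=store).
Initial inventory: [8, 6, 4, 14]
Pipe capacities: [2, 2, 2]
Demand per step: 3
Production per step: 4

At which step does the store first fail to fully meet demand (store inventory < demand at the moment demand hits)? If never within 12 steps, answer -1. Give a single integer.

Step 1: demand=3,sold=3 ship[2->3]=2 ship[1->2]=2 ship[0->1]=2 prod=4 -> [10 6 4 13]
Step 2: demand=3,sold=3 ship[2->3]=2 ship[1->2]=2 ship[0->1]=2 prod=4 -> [12 6 4 12]
Step 3: demand=3,sold=3 ship[2->3]=2 ship[1->2]=2 ship[0->1]=2 prod=4 -> [14 6 4 11]
Step 4: demand=3,sold=3 ship[2->3]=2 ship[1->2]=2 ship[0->1]=2 prod=4 -> [16 6 4 10]
Step 5: demand=3,sold=3 ship[2->3]=2 ship[1->2]=2 ship[0->1]=2 prod=4 -> [18 6 4 9]
Step 6: demand=3,sold=3 ship[2->3]=2 ship[1->2]=2 ship[0->1]=2 prod=4 -> [20 6 4 8]
Step 7: demand=3,sold=3 ship[2->3]=2 ship[1->2]=2 ship[0->1]=2 prod=4 -> [22 6 4 7]
Step 8: demand=3,sold=3 ship[2->3]=2 ship[1->2]=2 ship[0->1]=2 prod=4 -> [24 6 4 6]
Step 9: demand=3,sold=3 ship[2->3]=2 ship[1->2]=2 ship[0->1]=2 prod=4 -> [26 6 4 5]
Step 10: demand=3,sold=3 ship[2->3]=2 ship[1->2]=2 ship[0->1]=2 prod=4 -> [28 6 4 4]
Step 11: demand=3,sold=3 ship[2->3]=2 ship[1->2]=2 ship[0->1]=2 prod=4 -> [30 6 4 3]
Step 12: demand=3,sold=3 ship[2->3]=2 ship[1->2]=2 ship[0->1]=2 prod=4 -> [32 6 4 2]
No stockout in 12 steps

-1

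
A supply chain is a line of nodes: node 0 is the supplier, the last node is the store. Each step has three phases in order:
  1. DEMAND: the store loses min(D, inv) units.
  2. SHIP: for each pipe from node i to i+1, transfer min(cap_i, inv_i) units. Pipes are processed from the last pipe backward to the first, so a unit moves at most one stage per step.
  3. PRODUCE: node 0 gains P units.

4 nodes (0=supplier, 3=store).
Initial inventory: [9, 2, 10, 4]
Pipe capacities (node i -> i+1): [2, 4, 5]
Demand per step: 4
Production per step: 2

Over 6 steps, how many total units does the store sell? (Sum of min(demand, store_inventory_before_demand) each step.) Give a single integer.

Answer: 22

Derivation:
Step 1: sold=4 (running total=4) -> [9 2 7 5]
Step 2: sold=4 (running total=8) -> [9 2 4 6]
Step 3: sold=4 (running total=12) -> [9 2 2 6]
Step 4: sold=4 (running total=16) -> [9 2 2 4]
Step 5: sold=4 (running total=20) -> [9 2 2 2]
Step 6: sold=2 (running total=22) -> [9 2 2 2]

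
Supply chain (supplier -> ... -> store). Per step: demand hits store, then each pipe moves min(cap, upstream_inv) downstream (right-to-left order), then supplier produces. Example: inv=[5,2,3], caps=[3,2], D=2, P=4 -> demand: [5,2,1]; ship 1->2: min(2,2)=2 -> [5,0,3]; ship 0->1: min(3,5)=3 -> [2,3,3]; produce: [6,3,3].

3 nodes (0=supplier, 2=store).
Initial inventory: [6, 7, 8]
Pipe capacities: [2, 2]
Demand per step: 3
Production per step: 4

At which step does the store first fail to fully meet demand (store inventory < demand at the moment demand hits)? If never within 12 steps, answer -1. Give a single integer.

Step 1: demand=3,sold=3 ship[1->2]=2 ship[0->1]=2 prod=4 -> [8 7 7]
Step 2: demand=3,sold=3 ship[1->2]=2 ship[0->1]=2 prod=4 -> [10 7 6]
Step 3: demand=3,sold=3 ship[1->2]=2 ship[0->1]=2 prod=4 -> [12 7 5]
Step 4: demand=3,sold=3 ship[1->2]=2 ship[0->1]=2 prod=4 -> [14 7 4]
Step 5: demand=3,sold=3 ship[1->2]=2 ship[0->1]=2 prod=4 -> [16 7 3]
Step 6: demand=3,sold=3 ship[1->2]=2 ship[0->1]=2 prod=4 -> [18 7 2]
Step 7: demand=3,sold=2 ship[1->2]=2 ship[0->1]=2 prod=4 -> [20 7 2]
Step 8: demand=3,sold=2 ship[1->2]=2 ship[0->1]=2 prod=4 -> [22 7 2]
Step 9: demand=3,sold=2 ship[1->2]=2 ship[0->1]=2 prod=4 -> [24 7 2]
Step 10: demand=3,sold=2 ship[1->2]=2 ship[0->1]=2 prod=4 -> [26 7 2]
Step 11: demand=3,sold=2 ship[1->2]=2 ship[0->1]=2 prod=4 -> [28 7 2]
Step 12: demand=3,sold=2 ship[1->2]=2 ship[0->1]=2 prod=4 -> [30 7 2]
First stockout at step 7

7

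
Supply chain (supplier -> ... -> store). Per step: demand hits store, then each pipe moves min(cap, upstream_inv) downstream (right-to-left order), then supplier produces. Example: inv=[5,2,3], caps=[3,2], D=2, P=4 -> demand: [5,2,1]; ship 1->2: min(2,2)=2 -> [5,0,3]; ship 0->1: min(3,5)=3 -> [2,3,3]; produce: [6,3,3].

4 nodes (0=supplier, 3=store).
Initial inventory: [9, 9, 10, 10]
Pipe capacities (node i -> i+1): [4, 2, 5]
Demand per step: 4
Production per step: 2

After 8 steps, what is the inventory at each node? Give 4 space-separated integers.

Step 1: demand=4,sold=4 ship[2->3]=5 ship[1->2]=2 ship[0->1]=4 prod=2 -> inv=[7 11 7 11]
Step 2: demand=4,sold=4 ship[2->3]=5 ship[1->2]=2 ship[0->1]=4 prod=2 -> inv=[5 13 4 12]
Step 3: demand=4,sold=4 ship[2->3]=4 ship[1->2]=2 ship[0->1]=4 prod=2 -> inv=[3 15 2 12]
Step 4: demand=4,sold=4 ship[2->3]=2 ship[1->2]=2 ship[0->1]=3 prod=2 -> inv=[2 16 2 10]
Step 5: demand=4,sold=4 ship[2->3]=2 ship[1->2]=2 ship[0->1]=2 prod=2 -> inv=[2 16 2 8]
Step 6: demand=4,sold=4 ship[2->3]=2 ship[1->2]=2 ship[0->1]=2 prod=2 -> inv=[2 16 2 6]
Step 7: demand=4,sold=4 ship[2->3]=2 ship[1->2]=2 ship[0->1]=2 prod=2 -> inv=[2 16 2 4]
Step 8: demand=4,sold=4 ship[2->3]=2 ship[1->2]=2 ship[0->1]=2 prod=2 -> inv=[2 16 2 2]

2 16 2 2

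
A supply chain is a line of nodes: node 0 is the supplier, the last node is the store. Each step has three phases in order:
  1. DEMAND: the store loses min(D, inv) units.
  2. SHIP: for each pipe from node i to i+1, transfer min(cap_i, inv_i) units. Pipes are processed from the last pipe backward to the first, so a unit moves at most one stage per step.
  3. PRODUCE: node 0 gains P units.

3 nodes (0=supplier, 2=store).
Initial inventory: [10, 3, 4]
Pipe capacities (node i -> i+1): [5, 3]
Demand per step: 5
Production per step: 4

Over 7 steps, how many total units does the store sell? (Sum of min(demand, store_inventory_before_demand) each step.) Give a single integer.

Step 1: sold=4 (running total=4) -> [9 5 3]
Step 2: sold=3 (running total=7) -> [8 7 3]
Step 3: sold=3 (running total=10) -> [7 9 3]
Step 4: sold=3 (running total=13) -> [6 11 3]
Step 5: sold=3 (running total=16) -> [5 13 3]
Step 6: sold=3 (running total=19) -> [4 15 3]
Step 7: sold=3 (running total=22) -> [4 16 3]

Answer: 22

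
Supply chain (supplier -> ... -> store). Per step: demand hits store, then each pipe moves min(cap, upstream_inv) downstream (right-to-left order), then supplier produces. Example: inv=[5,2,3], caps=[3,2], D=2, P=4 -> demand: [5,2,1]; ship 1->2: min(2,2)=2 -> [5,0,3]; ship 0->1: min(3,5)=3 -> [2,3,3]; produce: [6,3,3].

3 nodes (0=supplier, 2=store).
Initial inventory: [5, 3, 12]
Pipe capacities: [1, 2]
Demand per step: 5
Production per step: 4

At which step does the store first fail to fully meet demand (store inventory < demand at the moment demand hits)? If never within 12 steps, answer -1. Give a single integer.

Step 1: demand=5,sold=5 ship[1->2]=2 ship[0->1]=1 prod=4 -> [8 2 9]
Step 2: demand=5,sold=5 ship[1->2]=2 ship[0->1]=1 prod=4 -> [11 1 6]
Step 3: demand=5,sold=5 ship[1->2]=1 ship[0->1]=1 prod=4 -> [14 1 2]
Step 4: demand=5,sold=2 ship[1->2]=1 ship[0->1]=1 prod=4 -> [17 1 1]
Step 5: demand=5,sold=1 ship[1->2]=1 ship[0->1]=1 prod=4 -> [20 1 1]
Step 6: demand=5,sold=1 ship[1->2]=1 ship[0->1]=1 prod=4 -> [23 1 1]
Step 7: demand=5,sold=1 ship[1->2]=1 ship[0->1]=1 prod=4 -> [26 1 1]
Step 8: demand=5,sold=1 ship[1->2]=1 ship[0->1]=1 prod=4 -> [29 1 1]
Step 9: demand=5,sold=1 ship[1->2]=1 ship[0->1]=1 prod=4 -> [32 1 1]
Step 10: demand=5,sold=1 ship[1->2]=1 ship[0->1]=1 prod=4 -> [35 1 1]
Step 11: demand=5,sold=1 ship[1->2]=1 ship[0->1]=1 prod=4 -> [38 1 1]
Step 12: demand=5,sold=1 ship[1->2]=1 ship[0->1]=1 prod=4 -> [41 1 1]
First stockout at step 4

4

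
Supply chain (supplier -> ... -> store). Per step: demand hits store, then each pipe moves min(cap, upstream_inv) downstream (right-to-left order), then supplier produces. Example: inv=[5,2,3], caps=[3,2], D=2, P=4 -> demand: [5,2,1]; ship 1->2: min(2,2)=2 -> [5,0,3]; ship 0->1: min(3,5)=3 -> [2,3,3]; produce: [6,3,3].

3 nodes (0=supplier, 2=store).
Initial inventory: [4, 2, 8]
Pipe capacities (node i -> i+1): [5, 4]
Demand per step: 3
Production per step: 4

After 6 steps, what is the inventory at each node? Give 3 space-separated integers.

Step 1: demand=3,sold=3 ship[1->2]=2 ship[0->1]=4 prod=4 -> inv=[4 4 7]
Step 2: demand=3,sold=3 ship[1->2]=4 ship[0->1]=4 prod=4 -> inv=[4 4 8]
Step 3: demand=3,sold=3 ship[1->2]=4 ship[0->1]=4 prod=4 -> inv=[4 4 9]
Step 4: demand=3,sold=3 ship[1->2]=4 ship[0->1]=4 prod=4 -> inv=[4 4 10]
Step 5: demand=3,sold=3 ship[1->2]=4 ship[0->1]=4 prod=4 -> inv=[4 4 11]
Step 6: demand=3,sold=3 ship[1->2]=4 ship[0->1]=4 prod=4 -> inv=[4 4 12]

4 4 12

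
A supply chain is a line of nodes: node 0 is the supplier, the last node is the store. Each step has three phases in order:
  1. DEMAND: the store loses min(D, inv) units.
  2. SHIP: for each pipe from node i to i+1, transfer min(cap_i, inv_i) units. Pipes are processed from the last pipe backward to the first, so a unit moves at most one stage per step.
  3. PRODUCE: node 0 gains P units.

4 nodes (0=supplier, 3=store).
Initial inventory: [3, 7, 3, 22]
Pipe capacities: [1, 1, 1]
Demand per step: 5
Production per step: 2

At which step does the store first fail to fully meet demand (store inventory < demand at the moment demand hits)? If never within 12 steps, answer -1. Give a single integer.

Step 1: demand=5,sold=5 ship[2->3]=1 ship[1->2]=1 ship[0->1]=1 prod=2 -> [4 7 3 18]
Step 2: demand=5,sold=5 ship[2->3]=1 ship[1->2]=1 ship[0->1]=1 prod=2 -> [5 7 3 14]
Step 3: demand=5,sold=5 ship[2->3]=1 ship[1->2]=1 ship[0->1]=1 prod=2 -> [6 7 3 10]
Step 4: demand=5,sold=5 ship[2->3]=1 ship[1->2]=1 ship[0->1]=1 prod=2 -> [7 7 3 6]
Step 5: demand=5,sold=5 ship[2->3]=1 ship[1->2]=1 ship[0->1]=1 prod=2 -> [8 7 3 2]
Step 6: demand=5,sold=2 ship[2->3]=1 ship[1->2]=1 ship[0->1]=1 prod=2 -> [9 7 3 1]
Step 7: demand=5,sold=1 ship[2->3]=1 ship[1->2]=1 ship[0->1]=1 prod=2 -> [10 7 3 1]
Step 8: demand=5,sold=1 ship[2->3]=1 ship[1->2]=1 ship[0->1]=1 prod=2 -> [11 7 3 1]
Step 9: demand=5,sold=1 ship[2->3]=1 ship[1->2]=1 ship[0->1]=1 prod=2 -> [12 7 3 1]
Step 10: demand=5,sold=1 ship[2->3]=1 ship[1->2]=1 ship[0->1]=1 prod=2 -> [13 7 3 1]
Step 11: demand=5,sold=1 ship[2->3]=1 ship[1->2]=1 ship[0->1]=1 prod=2 -> [14 7 3 1]
Step 12: demand=5,sold=1 ship[2->3]=1 ship[1->2]=1 ship[0->1]=1 prod=2 -> [15 7 3 1]
First stockout at step 6

6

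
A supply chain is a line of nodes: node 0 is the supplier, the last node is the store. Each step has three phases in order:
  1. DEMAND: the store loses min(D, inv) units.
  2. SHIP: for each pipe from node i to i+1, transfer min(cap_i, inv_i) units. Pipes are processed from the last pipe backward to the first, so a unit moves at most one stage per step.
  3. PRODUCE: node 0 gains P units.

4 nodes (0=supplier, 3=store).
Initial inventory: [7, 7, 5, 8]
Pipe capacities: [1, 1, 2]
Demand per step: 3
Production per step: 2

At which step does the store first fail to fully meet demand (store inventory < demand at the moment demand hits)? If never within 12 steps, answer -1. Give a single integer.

Step 1: demand=3,sold=3 ship[2->3]=2 ship[1->2]=1 ship[0->1]=1 prod=2 -> [8 7 4 7]
Step 2: demand=3,sold=3 ship[2->3]=2 ship[1->2]=1 ship[0->1]=1 prod=2 -> [9 7 3 6]
Step 3: demand=3,sold=3 ship[2->3]=2 ship[1->2]=1 ship[0->1]=1 prod=2 -> [10 7 2 5]
Step 4: demand=3,sold=3 ship[2->3]=2 ship[1->2]=1 ship[0->1]=1 prod=2 -> [11 7 1 4]
Step 5: demand=3,sold=3 ship[2->3]=1 ship[1->2]=1 ship[0->1]=1 prod=2 -> [12 7 1 2]
Step 6: demand=3,sold=2 ship[2->3]=1 ship[1->2]=1 ship[0->1]=1 prod=2 -> [13 7 1 1]
Step 7: demand=3,sold=1 ship[2->3]=1 ship[1->2]=1 ship[0->1]=1 prod=2 -> [14 7 1 1]
Step 8: demand=3,sold=1 ship[2->3]=1 ship[1->2]=1 ship[0->1]=1 prod=2 -> [15 7 1 1]
Step 9: demand=3,sold=1 ship[2->3]=1 ship[1->2]=1 ship[0->1]=1 prod=2 -> [16 7 1 1]
Step 10: demand=3,sold=1 ship[2->3]=1 ship[1->2]=1 ship[0->1]=1 prod=2 -> [17 7 1 1]
Step 11: demand=3,sold=1 ship[2->3]=1 ship[1->2]=1 ship[0->1]=1 prod=2 -> [18 7 1 1]
Step 12: demand=3,sold=1 ship[2->3]=1 ship[1->2]=1 ship[0->1]=1 prod=2 -> [19 7 1 1]
First stockout at step 6

6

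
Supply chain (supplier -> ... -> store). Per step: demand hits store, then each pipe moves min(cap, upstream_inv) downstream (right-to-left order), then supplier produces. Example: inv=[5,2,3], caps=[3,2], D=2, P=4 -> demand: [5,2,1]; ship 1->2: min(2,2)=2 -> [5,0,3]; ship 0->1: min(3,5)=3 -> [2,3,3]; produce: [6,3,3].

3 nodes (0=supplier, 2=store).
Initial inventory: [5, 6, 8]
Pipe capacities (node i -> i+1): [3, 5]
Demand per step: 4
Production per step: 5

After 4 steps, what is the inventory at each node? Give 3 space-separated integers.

Step 1: demand=4,sold=4 ship[1->2]=5 ship[0->1]=3 prod=5 -> inv=[7 4 9]
Step 2: demand=4,sold=4 ship[1->2]=4 ship[0->1]=3 prod=5 -> inv=[9 3 9]
Step 3: demand=4,sold=4 ship[1->2]=3 ship[0->1]=3 prod=5 -> inv=[11 3 8]
Step 4: demand=4,sold=4 ship[1->2]=3 ship[0->1]=3 prod=5 -> inv=[13 3 7]

13 3 7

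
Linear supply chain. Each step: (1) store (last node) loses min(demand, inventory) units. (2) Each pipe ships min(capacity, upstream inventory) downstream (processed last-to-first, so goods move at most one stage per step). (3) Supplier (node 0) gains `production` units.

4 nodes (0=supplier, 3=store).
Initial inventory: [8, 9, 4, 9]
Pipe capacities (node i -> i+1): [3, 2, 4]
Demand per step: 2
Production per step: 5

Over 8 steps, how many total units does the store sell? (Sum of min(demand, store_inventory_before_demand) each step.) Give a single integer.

Answer: 16

Derivation:
Step 1: sold=2 (running total=2) -> [10 10 2 11]
Step 2: sold=2 (running total=4) -> [12 11 2 11]
Step 3: sold=2 (running total=6) -> [14 12 2 11]
Step 4: sold=2 (running total=8) -> [16 13 2 11]
Step 5: sold=2 (running total=10) -> [18 14 2 11]
Step 6: sold=2 (running total=12) -> [20 15 2 11]
Step 7: sold=2 (running total=14) -> [22 16 2 11]
Step 8: sold=2 (running total=16) -> [24 17 2 11]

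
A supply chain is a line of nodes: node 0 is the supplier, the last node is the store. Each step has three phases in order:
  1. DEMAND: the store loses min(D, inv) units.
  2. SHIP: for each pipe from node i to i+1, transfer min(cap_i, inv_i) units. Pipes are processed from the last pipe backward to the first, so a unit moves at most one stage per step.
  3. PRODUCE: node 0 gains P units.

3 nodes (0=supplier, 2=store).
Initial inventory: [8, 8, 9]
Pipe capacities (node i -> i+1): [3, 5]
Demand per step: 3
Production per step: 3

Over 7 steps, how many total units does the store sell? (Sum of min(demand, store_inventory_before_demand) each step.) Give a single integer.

Answer: 21

Derivation:
Step 1: sold=3 (running total=3) -> [8 6 11]
Step 2: sold=3 (running total=6) -> [8 4 13]
Step 3: sold=3 (running total=9) -> [8 3 14]
Step 4: sold=3 (running total=12) -> [8 3 14]
Step 5: sold=3 (running total=15) -> [8 3 14]
Step 6: sold=3 (running total=18) -> [8 3 14]
Step 7: sold=3 (running total=21) -> [8 3 14]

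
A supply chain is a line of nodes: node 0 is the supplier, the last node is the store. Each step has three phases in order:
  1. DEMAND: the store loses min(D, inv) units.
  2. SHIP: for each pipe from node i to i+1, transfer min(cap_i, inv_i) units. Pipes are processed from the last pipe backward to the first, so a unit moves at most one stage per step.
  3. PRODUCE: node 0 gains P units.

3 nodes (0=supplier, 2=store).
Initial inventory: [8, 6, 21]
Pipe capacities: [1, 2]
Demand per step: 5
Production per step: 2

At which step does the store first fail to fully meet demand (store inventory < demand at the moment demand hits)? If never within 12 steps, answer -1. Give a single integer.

Step 1: demand=5,sold=5 ship[1->2]=2 ship[0->1]=1 prod=2 -> [9 5 18]
Step 2: demand=5,sold=5 ship[1->2]=2 ship[0->1]=1 prod=2 -> [10 4 15]
Step 3: demand=5,sold=5 ship[1->2]=2 ship[0->1]=1 prod=2 -> [11 3 12]
Step 4: demand=5,sold=5 ship[1->2]=2 ship[0->1]=1 prod=2 -> [12 2 9]
Step 5: demand=5,sold=5 ship[1->2]=2 ship[0->1]=1 prod=2 -> [13 1 6]
Step 6: demand=5,sold=5 ship[1->2]=1 ship[0->1]=1 prod=2 -> [14 1 2]
Step 7: demand=5,sold=2 ship[1->2]=1 ship[0->1]=1 prod=2 -> [15 1 1]
Step 8: demand=5,sold=1 ship[1->2]=1 ship[0->1]=1 prod=2 -> [16 1 1]
Step 9: demand=5,sold=1 ship[1->2]=1 ship[0->1]=1 prod=2 -> [17 1 1]
Step 10: demand=5,sold=1 ship[1->2]=1 ship[0->1]=1 prod=2 -> [18 1 1]
Step 11: demand=5,sold=1 ship[1->2]=1 ship[0->1]=1 prod=2 -> [19 1 1]
Step 12: demand=5,sold=1 ship[1->2]=1 ship[0->1]=1 prod=2 -> [20 1 1]
First stockout at step 7

7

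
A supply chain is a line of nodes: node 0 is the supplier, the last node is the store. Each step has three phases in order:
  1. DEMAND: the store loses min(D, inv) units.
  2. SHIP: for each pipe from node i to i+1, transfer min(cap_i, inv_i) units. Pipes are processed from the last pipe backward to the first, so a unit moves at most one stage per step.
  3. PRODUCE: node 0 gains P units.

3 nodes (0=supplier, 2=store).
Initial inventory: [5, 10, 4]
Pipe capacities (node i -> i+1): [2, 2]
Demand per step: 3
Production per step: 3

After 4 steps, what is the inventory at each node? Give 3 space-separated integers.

Step 1: demand=3,sold=3 ship[1->2]=2 ship[0->1]=2 prod=3 -> inv=[6 10 3]
Step 2: demand=3,sold=3 ship[1->2]=2 ship[0->1]=2 prod=3 -> inv=[7 10 2]
Step 3: demand=3,sold=2 ship[1->2]=2 ship[0->1]=2 prod=3 -> inv=[8 10 2]
Step 4: demand=3,sold=2 ship[1->2]=2 ship[0->1]=2 prod=3 -> inv=[9 10 2]

9 10 2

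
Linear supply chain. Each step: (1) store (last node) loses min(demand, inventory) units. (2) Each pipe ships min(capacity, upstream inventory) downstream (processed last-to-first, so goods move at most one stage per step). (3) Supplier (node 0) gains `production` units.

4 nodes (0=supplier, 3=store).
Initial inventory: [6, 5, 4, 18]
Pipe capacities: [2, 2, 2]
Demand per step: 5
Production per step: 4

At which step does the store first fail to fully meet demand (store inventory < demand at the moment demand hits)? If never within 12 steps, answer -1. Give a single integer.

Step 1: demand=5,sold=5 ship[2->3]=2 ship[1->2]=2 ship[0->1]=2 prod=4 -> [8 5 4 15]
Step 2: demand=5,sold=5 ship[2->3]=2 ship[1->2]=2 ship[0->1]=2 prod=4 -> [10 5 4 12]
Step 3: demand=5,sold=5 ship[2->3]=2 ship[1->2]=2 ship[0->1]=2 prod=4 -> [12 5 4 9]
Step 4: demand=5,sold=5 ship[2->3]=2 ship[1->2]=2 ship[0->1]=2 prod=4 -> [14 5 4 6]
Step 5: demand=5,sold=5 ship[2->3]=2 ship[1->2]=2 ship[0->1]=2 prod=4 -> [16 5 4 3]
Step 6: demand=5,sold=3 ship[2->3]=2 ship[1->2]=2 ship[0->1]=2 prod=4 -> [18 5 4 2]
Step 7: demand=5,sold=2 ship[2->3]=2 ship[1->2]=2 ship[0->1]=2 prod=4 -> [20 5 4 2]
Step 8: demand=5,sold=2 ship[2->3]=2 ship[1->2]=2 ship[0->1]=2 prod=4 -> [22 5 4 2]
Step 9: demand=5,sold=2 ship[2->3]=2 ship[1->2]=2 ship[0->1]=2 prod=4 -> [24 5 4 2]
Step 10: demand=5,sold=2 ship[2->3]=2 ship[1->2]=2 ship[0->1]=2 prod=4 -> [26 5 4 2]
Step 11: demand=5,sold=2 ship[2->3]=2 ship[1->2]=2 ship[0->1]=2 prod=4 -> [28 5 4 2]
Step 12: demand=5,sold=2 ship[2->3]=2 ship[1->2]=2 ship[0->1]=2 prod=4 -> [30 5 4 2]
First stockout at step 6

6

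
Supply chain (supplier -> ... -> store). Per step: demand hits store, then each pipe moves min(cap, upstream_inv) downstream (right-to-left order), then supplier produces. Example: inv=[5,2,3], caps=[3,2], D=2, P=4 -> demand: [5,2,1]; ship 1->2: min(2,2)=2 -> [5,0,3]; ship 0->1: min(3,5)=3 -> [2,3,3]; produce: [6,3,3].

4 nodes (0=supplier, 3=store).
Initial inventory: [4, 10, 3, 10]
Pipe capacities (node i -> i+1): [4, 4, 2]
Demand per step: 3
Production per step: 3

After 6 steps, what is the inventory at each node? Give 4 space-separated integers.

Step 1: demand=3,sold=3 ship[2->3]=2 ship[1->2]=4 ship[0->1]=4 prod=3 -> inv=[3 10 5 9]
Step 2: demand=3,sold=3 ship[2->3]=2 ship[1->2]=4 ship[0->1]=3 prod=3 -> inv=[3 9 7 8]
Step 3: demand=3,sold=3 ship[2->3]=2 ship[1->2]=4 ship[0->1]=3 prod=3 -> inv=[3 8 9 7]
Step 4: demand=3,sold=3 ship[2->3]=2 ship[1->2]=4 ship[0->1]=3 prod=3 -> inv=[3 7 11 6]
Step 5: demand=3,sold=3 ship[2->3]=2 ship[1->2]=4 ship[0->1]=3 prod=3 -> inv=[3 6 13 5]
Step 6: demand=3,sold=3 ship[2->3]=2 ship[1->2]=4 ship[0->1]=3 prod=3 -> inv=[3 5 15 4]

3 5 15 4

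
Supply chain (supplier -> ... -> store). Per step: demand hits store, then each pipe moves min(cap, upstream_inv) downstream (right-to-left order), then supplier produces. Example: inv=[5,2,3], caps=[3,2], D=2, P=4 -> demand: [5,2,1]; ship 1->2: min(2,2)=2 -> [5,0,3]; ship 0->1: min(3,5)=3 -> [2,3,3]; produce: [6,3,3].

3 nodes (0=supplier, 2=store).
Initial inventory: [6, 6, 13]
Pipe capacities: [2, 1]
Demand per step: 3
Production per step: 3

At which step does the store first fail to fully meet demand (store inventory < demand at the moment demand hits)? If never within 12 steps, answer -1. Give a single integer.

Step 1: demand=3,sold=3 ship[1->2]=1 ship[0->1]=2 prod=3 -> [7 7 11]
Step 2: demand=3,sold=3 ship[1->2]=1 ship[0->1]=2 prod=3 -> [8 8 9]
Step 3: demand=3,sold=3 ship[1->2]=1 ship[0->1]=2 prod=3 -> [9 9 7]
Step 4: demand=3,sold=3 ship[1->2]=1 ship[0->1]=2 prod=3 -> [10 10 5]
Step 5: demand=3,sold=3 ship[1->2]=1 ship[0->1]=2 prod=3 -> [11 11 3]
Step 6: demand=3,sold=3 ship[1->2]=1 ship[0->1]=2 prod=3 -> [12 12 1]
Step 7: demand=3,sold=1 ship[1->2]=1 ship[0->1]=2 prod=3 -> [13 13 1]
Step 8: demand=3,sold=1 ship[1->2]=1 ship[0->1]=2 prod=3 -> [14 14 1]
Step 9: demand=3,sold=1 ship[1->2]=1 ship[0->1]=2 prod=3 -> [15 15 1]
Step 10: demand=3,sold=1 ship[1->2]=1 ship[0->1]=2 prod=3 -> [16 16 1]
Step 11: demand=3,sold=1 ship[1->2]=1 ship[0->1]=2 prod=3 -> [17 17 1]
Step 12: demand=3,sold=1 ship[1->2]=1 ship[0->1]=2 prod=3 -> [18 18 1]
First stockout at step 7

7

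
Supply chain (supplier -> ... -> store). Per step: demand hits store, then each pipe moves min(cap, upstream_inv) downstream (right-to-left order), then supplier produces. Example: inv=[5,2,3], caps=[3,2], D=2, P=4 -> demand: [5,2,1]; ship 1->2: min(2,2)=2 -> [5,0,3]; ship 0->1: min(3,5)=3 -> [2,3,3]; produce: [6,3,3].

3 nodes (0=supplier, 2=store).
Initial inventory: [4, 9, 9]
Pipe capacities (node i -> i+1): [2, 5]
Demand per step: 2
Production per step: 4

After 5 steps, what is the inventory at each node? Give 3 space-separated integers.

Step 1: demand=2,sold=2 ship[1->2]=5 ship[0->1]=2 prod=4 -> inv=[6 6 12]
Step 2: demand=2,sold=2 ship[1->2]=5 ship[0->1]=2 prod=4 -> inv=[8 3 15]
Step 3: demand=2,sold=2 ship[1->2]=3 ship[0->1]=2 prod=4 -> inv=[10 2 16]
Step 4: demand=2,sold=2 ship[1->2]=2 ship[0->1]=2 prod=4 -> inv=[12 2 16]
Step 5: demand=2,sold=2 ship[1->2]=2 ship[0->1]=2 prod=4 -> inv=[14 2 16]

14 2 16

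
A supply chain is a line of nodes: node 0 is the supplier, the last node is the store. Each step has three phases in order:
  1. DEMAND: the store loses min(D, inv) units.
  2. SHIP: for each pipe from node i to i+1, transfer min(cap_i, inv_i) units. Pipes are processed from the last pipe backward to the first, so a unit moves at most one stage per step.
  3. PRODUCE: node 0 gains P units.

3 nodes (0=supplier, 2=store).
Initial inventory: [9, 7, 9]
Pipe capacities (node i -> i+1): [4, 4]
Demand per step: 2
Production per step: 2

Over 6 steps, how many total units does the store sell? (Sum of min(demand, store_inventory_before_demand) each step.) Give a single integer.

Answer: 12

Derivation:
Step 1: sold=2 (running total=2) -> [7 7 11]
Step 2: sold=2 (running total=4) -> [5 7 13]
Step 3: sold=2 (running total=6) -> [3 7 15]
Step 4: sold=2 (running total=8) -> [2 6 17]
Step 5: sold=2 (running total=10) -> [2 4 19]
Step 6: sold=2 (running total=12) -> [2 2 21]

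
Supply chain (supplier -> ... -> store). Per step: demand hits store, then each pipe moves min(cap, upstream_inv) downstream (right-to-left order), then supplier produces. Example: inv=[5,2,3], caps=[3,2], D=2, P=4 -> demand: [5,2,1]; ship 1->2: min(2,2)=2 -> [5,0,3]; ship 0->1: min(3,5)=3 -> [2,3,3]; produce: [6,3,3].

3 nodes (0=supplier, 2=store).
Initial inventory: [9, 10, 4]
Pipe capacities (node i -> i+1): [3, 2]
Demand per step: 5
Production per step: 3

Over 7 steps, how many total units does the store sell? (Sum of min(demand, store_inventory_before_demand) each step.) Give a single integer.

Answer: 16

Derivation:
Step 1: sold=4 (running total=4) -> [9 11 2]
Step 2: sold=2 (running total=6) -> [9 12 2]
Step 3: sold=2 (running total=8) -> [9 13 2]
Step 4: sold=2 (running total=10) -> [9 14 2]
Step 5: sold=2 (running total=12) -> [9 15 2]
Step 6: sold=2 (running total=14) -> [9 16 2]
Step 7: sold=2 (running total=16) -> [9 17 2]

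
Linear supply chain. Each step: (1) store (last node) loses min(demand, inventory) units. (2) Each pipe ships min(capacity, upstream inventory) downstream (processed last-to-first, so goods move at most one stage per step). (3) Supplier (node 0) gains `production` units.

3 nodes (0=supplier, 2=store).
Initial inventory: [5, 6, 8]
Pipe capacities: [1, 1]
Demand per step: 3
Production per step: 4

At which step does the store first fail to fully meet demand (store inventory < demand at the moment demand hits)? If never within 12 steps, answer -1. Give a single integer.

Step 1: demand=3,sold=3 ship[1->2]=1 ship[0->1]=1 prod=4 -> [8 6 6]
Step 2: demand=3,sold=3 ship[1->2]=1 ship[0->1]=1 prod=4 -> [11 6 4]
Step 3: demand=3,sold=3 ship[1->2]=1 ship[0->1]=1 prod=4 -> [14 6 2]
Step 4: demand=3,sold=2 ship[1->2]=1 ship[0->1]=1 prod=4 -> [17 6 1]
Step 5: demand=3,sold=1 ship[1->2]=1 ship[0->1]=1 prod=4 -> [20 6 1]
Step 6: demand=3,sold=1 ship[1->2]=1 ship[0->1]=1 prod=4 -> [23 6 1]
Step 7: demand=3,sold=1 ship[1->2]=1 ship[0->1]=1 prod=4 -> [26 6 1]
Step 8: demand=3,sold=1 ship[1->2]=1 ship[0->1]=1 prod=4 -> [29 6 1]
Step 9: demand=3,sold=1 ship[1->2]=1 ship[0->1]=1 prod=4 -> [32 6 1]
Step 10: demand=3,sold=1 ship[1->2]=1 ship[0->1]=1 prod=4 -> [35 6 1]
Step 11: demand=3,sold=1 ship[1->2]=1 ship[0->1]=1 prod=4 -> [38 6 1]
Step 12: demand=3,sold=1 ship[1->2]=1 ship[0->1]=1 prod=4 -> [41 6 1]
First stockout at step 4

4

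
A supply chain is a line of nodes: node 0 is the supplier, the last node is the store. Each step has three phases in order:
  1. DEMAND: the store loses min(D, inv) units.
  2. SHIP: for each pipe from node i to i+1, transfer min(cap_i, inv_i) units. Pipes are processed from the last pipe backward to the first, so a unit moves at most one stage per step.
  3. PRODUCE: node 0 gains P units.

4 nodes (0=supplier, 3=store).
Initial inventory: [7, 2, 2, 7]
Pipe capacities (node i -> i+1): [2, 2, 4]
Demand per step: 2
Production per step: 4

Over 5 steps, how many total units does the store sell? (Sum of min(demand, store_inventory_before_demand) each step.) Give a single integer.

Step 1: sold=2 (running total=2) -> [9 2 2 7]
Step 2: sold=2 (running total=4) -> [11 2 2 7]
Step 3: sold=2 (running total=6) -> [13 2 2 7]
Step 4: sold=2 (running total=8) -> [15 2 2 7]
Step 5: sold=2 (running total=10) -> [17 2 2 7]

Answer: 10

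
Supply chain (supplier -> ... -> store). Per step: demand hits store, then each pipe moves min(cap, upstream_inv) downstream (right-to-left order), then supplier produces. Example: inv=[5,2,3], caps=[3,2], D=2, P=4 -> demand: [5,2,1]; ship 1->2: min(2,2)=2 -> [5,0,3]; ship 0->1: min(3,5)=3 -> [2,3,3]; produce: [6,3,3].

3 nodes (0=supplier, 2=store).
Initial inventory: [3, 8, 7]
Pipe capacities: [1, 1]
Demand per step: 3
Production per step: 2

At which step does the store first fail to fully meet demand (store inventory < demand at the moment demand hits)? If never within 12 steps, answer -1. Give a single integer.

Step 1: demand=3,sold=3 ship[1->2]=1 ship[0->1]=1 prod=2 -> [4 8 5]
Step 2: demand=3,sold=3 ship[1->2]=1 ship[0->1]=1 prod=2 -> [5 8 3]
Step 3: demand=3,sold=3 ship[1->2]=1 ship[0->1]=1 prod=2 -> [6 8 1]
Step 4: demand=3,sold=1 ship[1->2]=1 ship[0->1]=1 prod=2 -> [7 8 1]
Step 5: demand=3,sold=1 ship[1->2]=1 ship[0->1]=1 prod=2 -> [8 8 1]
Step 6: demand=3,sold=1 ship[1->2]=1 ship[0->1]=1 prod=2 -> [9 8 1]
Step 7: demand=3,sold=1 ship[1->2]=1 ship[0->1]=1 prod=2 -> [10 8 1]
Step 8: demand=3,sold=1 ship[1->2]=1 ship[0->1]=1 prod=2 -> [11 8 1]
Step 9: demand=3,sold=1 ship[1->2]=1 ship[0->1]=1 prod=2 -> [12 8 1]
Step 10: demand=3,sold=1 ship[1->2]=1 ship[0->1]=1 prod=2 -> [13 8 1]
Step 11: demand=3,sold=1 ship[1->2]=1 ship[0->1]=1 prod=2 -> [14 8 1]
Step 12: demand=3,sold=1 ship[1->2]=1 ship[0->1]=1 prod=2 -> [15 8 1]
First stockout at step 4

4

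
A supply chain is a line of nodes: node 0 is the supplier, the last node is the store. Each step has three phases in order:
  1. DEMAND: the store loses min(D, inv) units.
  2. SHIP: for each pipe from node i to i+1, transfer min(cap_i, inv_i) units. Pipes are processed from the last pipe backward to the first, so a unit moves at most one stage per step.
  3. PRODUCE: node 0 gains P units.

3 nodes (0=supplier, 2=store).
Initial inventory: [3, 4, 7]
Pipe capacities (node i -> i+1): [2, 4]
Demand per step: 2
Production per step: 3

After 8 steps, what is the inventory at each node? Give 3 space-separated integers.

Step 1: demand=2,sold=2 ship[1->2]=4 ship[0->1]=2 prod=3 -> inv=[4 2 9]
Step 2: demand=2,sold=2 ship[1->2]=2 ship[0->1]=2 prod=3 -> inv=[5 2 9]
Step 3: demand=2,sold=2 ship[1->2]=2 ship[0->1]=2 prod=3 -> inv=[6 2 9]
Step 4: demand=2,sold=2 ship[1->2]=2 ship[0->1]=2 prod=3 -> inv=[7 2 9]
Step 5: demand=2,sold=2 ship[1->2]=2 ship[0->1]=2 prod=3 -> inv=[8 2 9]
Step 6: demand=2,sold=2 ship[1->2]=2 ship[0->1]=2 prod=3 -> inv=[9 2 9]
Step 7: demand=2,sold=2 ship[1->2]=2 ship[0->1]=2 prod=3 -> inv=[10 2 9]
Step 8: demand=2,sold=2 ship[1->2]=2 ship[0->1]=2 prod=3 -> inv=[11 2 9]

11 2 9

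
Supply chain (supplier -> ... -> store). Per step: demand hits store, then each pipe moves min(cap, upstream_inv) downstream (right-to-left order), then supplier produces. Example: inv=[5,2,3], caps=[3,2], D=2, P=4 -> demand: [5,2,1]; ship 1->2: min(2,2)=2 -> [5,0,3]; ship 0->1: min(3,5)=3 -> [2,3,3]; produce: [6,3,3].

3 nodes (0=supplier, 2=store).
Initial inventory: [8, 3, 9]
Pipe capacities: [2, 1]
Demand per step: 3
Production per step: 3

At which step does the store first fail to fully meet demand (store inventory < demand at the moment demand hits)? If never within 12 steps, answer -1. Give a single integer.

Step 1: demand=3,sold=3 ship[1->2]=1 ship[0->1]=2 prod=3 -> [9 4 7]
Step 2: demand=3,sold=3 ship[1->2]=1 ship[0->1]=2 prod=3 -> [10 5 5]
Step 3: demand=3,sold=3 ship[1->2]=1 ship[0->1]=2 prod=3 -> [11 6 3]
Step 4: demand=3,sold=3 ship[1->2]=1 ship[0->1]=2 prod=3 -> [12 7 1]
Step 5: demand=3,sold=1 ship[1->2]=1 ship[0->1]=2 prod=3 -> [13 8 1]
Step 6: demand=3,sold=1 ship[1->2]=1 ship[0->1]=2 prod=3 -> [14 9 1]
Step 7: demand=3,sold=1 ship[1->2]=1 ship[0->1]=2 prod=3 -> [15 10 1]
Step 8: demand=3,sold=1 ship[1->2]=1 ship[0->1]=2 prod=3 -> [16 11 1]
Step 9: demand=3,sold=1 ship[1->2]=1 ship[0->1]=2 prod=3 -> [17 12 1]
Step 10: demand=3,sold=1 ship[1->2]=1 ship[0->1]=2 prod=3 -> [18 13 1]
Step 11: demand=3,sold=1 ship[1->2]=1 ship[0->1]=2 prod=3 -> [19 14 1]
Step 12: demand=3,sold=1 ship[1->2]=1 ship[0->1]=2 prod=3 -> [20 15 1]
First stockout at step 5

5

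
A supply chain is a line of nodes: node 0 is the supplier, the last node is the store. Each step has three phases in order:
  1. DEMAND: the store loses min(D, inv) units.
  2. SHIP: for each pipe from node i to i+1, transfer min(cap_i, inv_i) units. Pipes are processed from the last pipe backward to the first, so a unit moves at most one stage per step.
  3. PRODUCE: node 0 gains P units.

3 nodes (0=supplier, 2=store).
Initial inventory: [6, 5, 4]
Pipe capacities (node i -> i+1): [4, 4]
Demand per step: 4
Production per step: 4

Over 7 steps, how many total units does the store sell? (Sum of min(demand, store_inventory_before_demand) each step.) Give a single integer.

Step 1: sold=4 (running total=4) -> [6 5 4]
Step 2: sold=4 (running total=8) -> [6 5 4]
Step 3: sold=4 (running total=12) -> [6 5 4]
Step 4: sold=4 (running total=16) -> [6 5 4]
Step 5: sold=4 (running total=20) -> [6 5 4]
Step 6: sold=4 (running total=24) -> [6 5 4]
Step 7: sold=4 (running total=28) -> [6 5 4]

Answer: 28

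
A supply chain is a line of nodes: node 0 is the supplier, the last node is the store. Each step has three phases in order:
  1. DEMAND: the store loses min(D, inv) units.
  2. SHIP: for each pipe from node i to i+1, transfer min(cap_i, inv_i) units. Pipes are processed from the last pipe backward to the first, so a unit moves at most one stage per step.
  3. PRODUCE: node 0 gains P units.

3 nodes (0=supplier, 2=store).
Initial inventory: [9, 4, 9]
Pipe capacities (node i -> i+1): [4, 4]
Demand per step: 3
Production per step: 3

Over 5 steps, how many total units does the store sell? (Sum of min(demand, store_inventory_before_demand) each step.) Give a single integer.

Answer: 15

Derivation:
Step 1: sold=3 (running total=3) -> [8 4 10]
Step 2: sold=3 (running total=6) -> [7 4 11]
Step 3: sold=3 (running total=9) -> [6 4 12]
Step 4: sold=3 (running total=12) -> [5 4 13]
Step 5: sold=3 (running total=15) -> [4 4 14]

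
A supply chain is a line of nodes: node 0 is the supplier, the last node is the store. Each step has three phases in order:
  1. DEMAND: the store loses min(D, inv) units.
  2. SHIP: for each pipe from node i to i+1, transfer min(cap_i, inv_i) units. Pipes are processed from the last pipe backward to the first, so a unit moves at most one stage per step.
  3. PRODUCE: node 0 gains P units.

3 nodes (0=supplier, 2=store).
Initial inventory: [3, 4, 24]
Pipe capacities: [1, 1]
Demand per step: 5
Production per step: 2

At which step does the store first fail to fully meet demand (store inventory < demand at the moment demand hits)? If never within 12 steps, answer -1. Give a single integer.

Step 1: demand=5,sold=5 ship[1->2]=1 ship[0->1]=1 prod=2 -> [4 4 20]
Step 2: demand=5,sold=5 ship[1->2]=1 ship[0->1]=1 prod=2 -> [5 4 16]
Step 3: demand=5,sold=5 ship[1->2]=1 ship[0->1]=1 prod=2 -> [6 4 12]
Step 4: demand=5,sold=5 ship[1->2]=1 ship[0->1]=1 prod=2 -> [7 4 8]
Step 5: demand=5,sold=5 ship[1->2]=1 ship[0->1]=1 prod=2 -> [8 4 4]
Step 6: demand=5,sold=4 ship[1->2]=1 ship[0->1]=1 prod=2 -> [9 4 1]
Step 7: demand=5,sold=1 ship[1->2]=1 ship[0->1]=1 prod=2 -> [10 4 1]
Step 8: demand=5,sold=1 ship[1->2]=1 ship[0->1]=1 prod=2 -> [11 4 1]
Step 9: demand=5,sold=1 ship[1->2]=1 ship[0->1]=1 prod=2 -> [12 4 1]
Step 10: demand=5,sold=1 ship[1->2]=1 ship[0->1]=1 prod=2 -> [13 4 1]
Step 11: demand=5,sold=1 ship[1->2]=1 ship[0->1]=1 prod=2 -> [14 4 1]
Step 12: demand=5,sold=1 ship[1->2]=1 ship[0->1]=1 prod=2 -> [15 4 1]
First stockout at step 6

6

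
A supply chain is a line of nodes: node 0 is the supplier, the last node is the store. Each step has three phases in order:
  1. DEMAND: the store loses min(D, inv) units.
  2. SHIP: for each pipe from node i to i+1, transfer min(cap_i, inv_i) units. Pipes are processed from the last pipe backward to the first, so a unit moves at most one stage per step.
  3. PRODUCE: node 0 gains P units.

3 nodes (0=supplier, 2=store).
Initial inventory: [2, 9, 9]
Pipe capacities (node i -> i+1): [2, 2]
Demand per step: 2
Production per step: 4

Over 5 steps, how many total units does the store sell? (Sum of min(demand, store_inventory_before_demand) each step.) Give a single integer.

Answer: 10

Derivation:
Step 1: sold=2 (running total=2) -> [4 9 9]
Step 2: sold=2 (running total=4) -> [6 9 9]
Step 3: sold=2 (running total=6) -> [8 9 9]
Step 4: sold=2 (running total=8) -> [10 9 9]
Step 5: sold=2 (running total=10) -> [12 9 9]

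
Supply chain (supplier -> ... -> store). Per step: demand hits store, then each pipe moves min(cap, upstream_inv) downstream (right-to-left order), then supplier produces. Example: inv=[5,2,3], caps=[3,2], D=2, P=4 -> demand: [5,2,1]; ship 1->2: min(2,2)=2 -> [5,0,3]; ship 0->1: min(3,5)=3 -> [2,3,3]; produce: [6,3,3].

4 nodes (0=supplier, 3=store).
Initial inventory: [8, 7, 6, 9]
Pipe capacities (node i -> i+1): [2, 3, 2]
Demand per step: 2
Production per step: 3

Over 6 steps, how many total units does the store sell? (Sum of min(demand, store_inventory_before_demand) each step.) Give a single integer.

Step 1: sold=2 (running total=2) -> [9 6 7 9]
Step 2: sold=2 (running total=4) -> [10 5 8 9]
Step 3: sold=2 (running total=6) -> [11 4 9 9]
Step 4: sold=2 (running total=8) -> [12 3 10 9]
Step 5: sold=2 (running total=10) -> [13 2 11 9]
Step 6: sold=2 (running total=12) -> [14 2 11 9]

Answer: 12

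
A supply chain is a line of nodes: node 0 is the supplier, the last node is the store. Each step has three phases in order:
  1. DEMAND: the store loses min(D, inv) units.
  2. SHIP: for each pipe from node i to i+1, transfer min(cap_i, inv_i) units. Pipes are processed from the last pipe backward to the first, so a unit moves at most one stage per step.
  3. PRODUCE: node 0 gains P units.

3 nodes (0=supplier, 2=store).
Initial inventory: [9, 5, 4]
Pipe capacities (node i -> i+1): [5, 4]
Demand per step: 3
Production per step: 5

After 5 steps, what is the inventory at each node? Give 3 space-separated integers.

Step 1: demand=3,sold=3 ship[1->2]=4 ship[0->1]=5 prod=5 -> inv=[9 6 5]
Step 2: demand=3,sold=3 ship[1->2]=4 ship[0->1]=5 prod=5 -> inv=[9 7 6]
Step 3: demand=3,sold=3 ship[1->2]=4 ship[0->1]=5 prod=5 -> inv=[9 8 7]
Step 4: demand=3,sold=3 ship[1->2]=4 ship[0->1]=5 prod=5 -> inv=[9 9 8]
Step 5: demand=3,sold=3 ship[1->2]=4 ship[0->1]=5 prod=5 -> inv=[9 10 9]

9 10 9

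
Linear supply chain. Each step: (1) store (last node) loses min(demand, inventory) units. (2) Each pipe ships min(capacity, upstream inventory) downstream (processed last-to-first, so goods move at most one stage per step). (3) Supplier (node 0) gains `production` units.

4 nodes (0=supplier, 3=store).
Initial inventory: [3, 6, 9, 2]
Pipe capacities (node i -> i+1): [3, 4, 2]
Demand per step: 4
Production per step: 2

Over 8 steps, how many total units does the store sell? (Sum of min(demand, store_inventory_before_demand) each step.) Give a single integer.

Step 1: sold=2 (running total=2) -> [2 5 11 2]
Step 2: sold=2 (running total=4) -> [2 3 13 2]
Step 3: sold=2 (running total=6) -> [2 2 14 2]
Step 4: sold=2 (running total=8) -> [2 2 14 2]
Step 5: sold=2 (running total=10) -> [2 2 14 2]
Step 6: sold=2 (running total=12) -> [2 2 14 2]
Step 7: sold=2 (running total=14) -> [2 2 14 2]
Step 8: sold=2 (running total=16) -> [2 2 14 2]

Answer: 16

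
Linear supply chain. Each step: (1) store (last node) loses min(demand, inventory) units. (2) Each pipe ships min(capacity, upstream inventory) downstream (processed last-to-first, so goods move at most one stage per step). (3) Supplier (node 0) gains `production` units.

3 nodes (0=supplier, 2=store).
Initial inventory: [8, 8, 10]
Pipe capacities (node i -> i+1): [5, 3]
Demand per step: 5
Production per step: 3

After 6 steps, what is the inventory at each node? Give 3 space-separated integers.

Step 1: demand=5,sold=5 ship[1->2]=3 ship[0->1]=5 prod=3 -> inv=[6 10 8]
Step 2: demand=5,sold=5 ship[1->2]=3 ship[0->1]=5 prod=3 -> inv=[4 12 6]
Step 3: demand=5,sold=5 ship[1->2]=3 ship[0->1]=4 prod=3 -> inv=[3 13 4]
Step 4: demand=5,sold=4 ship[1->2]=3 ship[0->1]=3 prod=3 -> inv=[3 13 3]
Step 5: demand=5,sold=3 ship[1->2]=3 ship[0->1]=3 prod=3 -> inv=[3 13 3]
Step 6: demand=5,sold=3 ship[1->2]=3 ship[0->1]=3 prod=3 -> inv=[3 13 3]

3 13 3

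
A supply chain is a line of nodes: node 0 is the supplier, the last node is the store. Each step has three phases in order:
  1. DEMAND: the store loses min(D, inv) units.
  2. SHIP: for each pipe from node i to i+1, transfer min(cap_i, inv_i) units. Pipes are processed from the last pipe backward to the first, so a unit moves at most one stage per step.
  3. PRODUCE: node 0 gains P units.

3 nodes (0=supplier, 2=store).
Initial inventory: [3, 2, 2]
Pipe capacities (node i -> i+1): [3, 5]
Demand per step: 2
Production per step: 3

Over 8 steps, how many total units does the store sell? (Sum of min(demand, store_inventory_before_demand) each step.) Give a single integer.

Step 1: sold=2 (running total=2) -> [3 3 2]
Step 2: sold=2 (running total=4) -> [3 3 3]
Step 3: sold=2 (running total=6) -> [3 3 4]
Step 4: sold=2 (running total=8) -> [3 3 5]
Step 5: sold=2 (running total=10) -> [3 3 6]
Step 6: sold=2 (running total=12) -> [3 3 7]
Step 7: sold=2 (running total=14) -> [3 3 8]
Step 8: sold=2 (running total=16) -> [3 3 9]

Answer: 16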